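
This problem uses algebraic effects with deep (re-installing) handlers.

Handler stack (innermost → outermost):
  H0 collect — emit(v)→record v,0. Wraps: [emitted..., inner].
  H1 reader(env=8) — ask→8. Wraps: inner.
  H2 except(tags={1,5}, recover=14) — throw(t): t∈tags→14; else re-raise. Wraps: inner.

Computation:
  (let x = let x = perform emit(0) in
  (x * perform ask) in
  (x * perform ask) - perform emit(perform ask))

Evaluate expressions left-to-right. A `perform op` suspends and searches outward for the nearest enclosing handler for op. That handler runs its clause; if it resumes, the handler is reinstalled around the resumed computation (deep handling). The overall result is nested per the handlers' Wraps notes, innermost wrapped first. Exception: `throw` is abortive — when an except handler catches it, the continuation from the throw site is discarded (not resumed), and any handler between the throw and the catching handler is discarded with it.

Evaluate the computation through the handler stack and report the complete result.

Step-by-step:
emit(0) @ H0 ⇒ out+=0
ask @ H1 ⇒ 8
ask @ H1 ⇒ 8
ask @ H1 ⇒ 8
emit(8) @ H0 ⇒ out+=8
H0 returns [0, 8, 0]
H1 returns [0, 8, 0]
H2 returns [0, 8, 0]
= [0, 8, 0]

Answer: [0, 8, 0]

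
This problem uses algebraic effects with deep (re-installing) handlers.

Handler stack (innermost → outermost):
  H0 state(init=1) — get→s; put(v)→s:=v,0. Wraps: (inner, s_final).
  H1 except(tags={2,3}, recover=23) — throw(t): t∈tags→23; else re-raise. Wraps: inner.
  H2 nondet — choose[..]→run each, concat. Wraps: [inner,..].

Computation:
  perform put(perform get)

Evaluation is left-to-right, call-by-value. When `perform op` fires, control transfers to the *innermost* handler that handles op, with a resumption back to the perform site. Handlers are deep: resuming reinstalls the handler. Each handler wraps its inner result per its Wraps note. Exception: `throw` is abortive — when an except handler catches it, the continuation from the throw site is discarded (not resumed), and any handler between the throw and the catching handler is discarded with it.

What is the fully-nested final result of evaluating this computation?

Answer: [(0, 1)]

Working:
get @ H0 ⇒ 1
put(1) @ H0 ⇒ s:=1
H0 returns (0, 1)
H1 returns (0, 1)
H2 returns [(0, 1)]
= [(0, 1)]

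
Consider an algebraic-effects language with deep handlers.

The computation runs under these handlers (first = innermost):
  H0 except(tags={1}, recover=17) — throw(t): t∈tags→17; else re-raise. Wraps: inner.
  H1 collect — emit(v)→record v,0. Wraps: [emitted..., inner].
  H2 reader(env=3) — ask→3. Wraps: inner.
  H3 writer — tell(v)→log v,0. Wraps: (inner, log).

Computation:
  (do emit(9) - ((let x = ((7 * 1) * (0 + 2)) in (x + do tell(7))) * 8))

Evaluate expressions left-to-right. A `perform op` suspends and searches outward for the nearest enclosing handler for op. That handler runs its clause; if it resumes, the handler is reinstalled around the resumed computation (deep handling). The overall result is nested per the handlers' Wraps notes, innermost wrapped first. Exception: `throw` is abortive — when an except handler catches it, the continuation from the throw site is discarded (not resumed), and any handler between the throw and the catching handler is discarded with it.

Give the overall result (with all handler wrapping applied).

Answer: ([9, -112], (7))

Working:
emit(9) @ H1 ⇒ out+=9
tell(7) @ H3 ⇒ log+=7
H0 returns -112
H1 returns [9, -112]
H2 returns [9, -112]
H3 returns ([9, -112], (7))
= ([9, -112], (7))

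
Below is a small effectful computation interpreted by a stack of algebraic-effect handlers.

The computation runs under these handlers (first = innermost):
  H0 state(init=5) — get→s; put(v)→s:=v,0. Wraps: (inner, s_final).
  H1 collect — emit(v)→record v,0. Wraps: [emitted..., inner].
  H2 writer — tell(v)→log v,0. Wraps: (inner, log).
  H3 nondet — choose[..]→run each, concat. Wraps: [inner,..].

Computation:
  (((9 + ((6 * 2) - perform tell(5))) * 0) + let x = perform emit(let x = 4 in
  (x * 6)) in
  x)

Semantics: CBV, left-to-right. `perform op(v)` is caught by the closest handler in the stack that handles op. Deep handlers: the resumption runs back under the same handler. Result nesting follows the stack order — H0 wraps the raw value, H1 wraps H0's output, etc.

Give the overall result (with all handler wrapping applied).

Answer: [([24, (0, 5)], (5))]

Evaluation trace:
tell(5) @ H2 ⇒ log+=5
emit(24) @ H1 ⇒ out+=24
H0 returns (0, 5)
H1 returns [24, (0, 5)]
H2 returns ([24, (0, 5)], (5))
H3 returns [([24, (0, 5)], (5))]
= [([24, (0, 5)], (5))]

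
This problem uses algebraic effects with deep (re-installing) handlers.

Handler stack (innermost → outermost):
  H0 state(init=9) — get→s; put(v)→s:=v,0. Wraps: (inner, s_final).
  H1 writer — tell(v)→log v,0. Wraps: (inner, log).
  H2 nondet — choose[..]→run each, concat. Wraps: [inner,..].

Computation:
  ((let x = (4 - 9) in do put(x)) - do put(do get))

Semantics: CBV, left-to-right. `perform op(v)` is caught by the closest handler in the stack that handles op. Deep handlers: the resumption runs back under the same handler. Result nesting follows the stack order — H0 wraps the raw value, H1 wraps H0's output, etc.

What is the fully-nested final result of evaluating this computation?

Working:
put(-5) @ H0 ⇒ s:=-5
get @ H0 ⇒ -5
put(-5) @ H0 ⇒ s:=-5
H0 returns (0, -5)
H1 returns ((0, -5), ())
H2 returns [((0, -5), ())]
= [((0, -5), ())]

Answer: [((0, -5), ())]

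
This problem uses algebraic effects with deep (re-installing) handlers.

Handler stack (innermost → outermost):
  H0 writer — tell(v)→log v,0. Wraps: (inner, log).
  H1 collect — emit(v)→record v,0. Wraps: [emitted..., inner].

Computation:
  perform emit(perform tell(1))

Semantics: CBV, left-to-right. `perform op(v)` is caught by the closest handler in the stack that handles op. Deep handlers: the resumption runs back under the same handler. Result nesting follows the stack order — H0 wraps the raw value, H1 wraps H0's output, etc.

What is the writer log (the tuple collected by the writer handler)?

Answer: (1)

Working:
tell(1) @ H0 ⇒ log+=1
emit(0) @ H1 ⇒ out+=0
H0 returns (0, (1))
H1 returns [0, (0, (1))]
= [0, (0, (1))]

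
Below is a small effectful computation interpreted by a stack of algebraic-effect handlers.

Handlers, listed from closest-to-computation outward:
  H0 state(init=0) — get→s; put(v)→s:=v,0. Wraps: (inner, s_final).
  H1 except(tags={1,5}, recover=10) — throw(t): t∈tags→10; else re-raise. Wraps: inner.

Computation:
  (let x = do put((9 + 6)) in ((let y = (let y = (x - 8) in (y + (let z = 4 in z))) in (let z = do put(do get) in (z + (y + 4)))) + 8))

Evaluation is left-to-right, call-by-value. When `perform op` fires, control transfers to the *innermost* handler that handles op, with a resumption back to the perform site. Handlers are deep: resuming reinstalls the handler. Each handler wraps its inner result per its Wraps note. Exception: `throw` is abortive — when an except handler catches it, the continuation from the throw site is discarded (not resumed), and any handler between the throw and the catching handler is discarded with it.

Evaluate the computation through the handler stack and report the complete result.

Evaluation trace:
put(15) @ H0 ⇒ s:=15
get @ H0 ⇒ 15
put(15) @ H0 ⇒ s:=15
H0 returns (8, 15)
H1 returns (8, 15)
= (8, 15)

Answer: (8, 15)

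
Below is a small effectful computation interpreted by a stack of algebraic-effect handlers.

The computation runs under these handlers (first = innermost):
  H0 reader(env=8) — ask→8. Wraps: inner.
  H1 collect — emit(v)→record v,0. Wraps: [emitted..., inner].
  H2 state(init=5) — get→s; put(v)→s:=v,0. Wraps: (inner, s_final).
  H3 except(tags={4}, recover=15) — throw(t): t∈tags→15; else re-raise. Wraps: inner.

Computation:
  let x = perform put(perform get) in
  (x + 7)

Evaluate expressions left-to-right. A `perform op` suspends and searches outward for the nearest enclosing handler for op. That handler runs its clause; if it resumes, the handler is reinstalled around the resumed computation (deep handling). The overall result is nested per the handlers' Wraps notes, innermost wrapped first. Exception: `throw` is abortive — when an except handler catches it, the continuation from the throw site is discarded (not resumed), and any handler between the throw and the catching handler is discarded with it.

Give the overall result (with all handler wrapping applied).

Step-by-step:
get @ H2 ⇒ 5
put(5) @ H2 ⇒ s:=5
H0 returns 7
H1 returns [7]
H2 returns ([7], 5)
H3 returns ([7], 5)
= ([7], 5)

Answer: ([7], 5)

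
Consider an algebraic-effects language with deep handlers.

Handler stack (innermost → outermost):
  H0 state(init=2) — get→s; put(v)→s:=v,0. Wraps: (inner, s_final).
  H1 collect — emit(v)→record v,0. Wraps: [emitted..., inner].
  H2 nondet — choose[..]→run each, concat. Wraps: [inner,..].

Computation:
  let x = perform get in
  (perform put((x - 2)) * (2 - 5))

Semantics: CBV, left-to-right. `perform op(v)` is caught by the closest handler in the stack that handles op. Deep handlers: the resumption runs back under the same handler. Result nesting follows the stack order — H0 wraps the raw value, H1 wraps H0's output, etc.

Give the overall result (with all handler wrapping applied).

Answer: [[(0, 0)]]

Evaluation trace:
get @ H0 ⇒ 2
put(0) @ H0 ⇒ s:=0
H0 returns (0, 0)
H1 returns [(0, 0)]
H2 returns [[(0, 0)]]
= [[(0, 0)]]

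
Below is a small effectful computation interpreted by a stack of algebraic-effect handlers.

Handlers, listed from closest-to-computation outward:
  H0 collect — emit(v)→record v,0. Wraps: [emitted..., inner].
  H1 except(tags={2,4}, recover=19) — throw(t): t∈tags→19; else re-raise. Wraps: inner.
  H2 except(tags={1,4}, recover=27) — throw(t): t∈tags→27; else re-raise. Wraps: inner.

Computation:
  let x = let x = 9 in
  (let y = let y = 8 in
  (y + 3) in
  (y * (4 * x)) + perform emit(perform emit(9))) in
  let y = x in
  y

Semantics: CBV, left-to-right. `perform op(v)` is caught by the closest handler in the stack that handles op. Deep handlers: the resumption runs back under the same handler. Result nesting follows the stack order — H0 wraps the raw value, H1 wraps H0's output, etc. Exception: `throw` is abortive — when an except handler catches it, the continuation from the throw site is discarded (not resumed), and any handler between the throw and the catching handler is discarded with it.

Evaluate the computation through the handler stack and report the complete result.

Evaluation trace:
emit(9) @ H0 ⇒ out+=9
emit(0) @ H0 ⇒ out+=0
H0 returns [9, 0, 396]
H1 returns [9, 0, 396]
H2 returns [9, 0, 396]
= [9, 0, 396]

Answer: [9, 0, 396]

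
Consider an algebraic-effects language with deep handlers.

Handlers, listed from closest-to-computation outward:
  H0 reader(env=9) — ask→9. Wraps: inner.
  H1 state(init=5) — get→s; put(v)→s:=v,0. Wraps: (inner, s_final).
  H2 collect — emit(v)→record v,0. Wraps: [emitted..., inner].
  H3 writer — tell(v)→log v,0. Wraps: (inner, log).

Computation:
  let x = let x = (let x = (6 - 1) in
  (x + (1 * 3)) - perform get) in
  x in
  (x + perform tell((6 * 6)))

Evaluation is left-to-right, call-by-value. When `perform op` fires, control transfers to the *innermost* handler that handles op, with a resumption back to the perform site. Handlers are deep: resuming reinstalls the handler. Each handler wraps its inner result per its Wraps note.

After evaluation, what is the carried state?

Answer: 5

Evaluation trace:
get @ H1 ⇒ 5
tell(36) @ H3 ⇒ log+=36
H0 returns 3
H1 returns (3, 5)
H2 returns [(3, 5)]
H3 returns ([(3, 5)], (36))
= ([(3, 5)], (36))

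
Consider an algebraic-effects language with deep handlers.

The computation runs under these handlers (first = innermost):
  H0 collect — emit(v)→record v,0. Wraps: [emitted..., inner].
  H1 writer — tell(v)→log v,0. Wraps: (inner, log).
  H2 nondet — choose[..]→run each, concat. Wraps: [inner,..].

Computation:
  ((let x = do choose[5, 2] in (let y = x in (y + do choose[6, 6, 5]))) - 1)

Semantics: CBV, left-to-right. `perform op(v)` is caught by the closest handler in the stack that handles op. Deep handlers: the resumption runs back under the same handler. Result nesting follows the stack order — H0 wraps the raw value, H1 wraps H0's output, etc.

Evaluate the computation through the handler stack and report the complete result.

Answer: [([10], ()), ([10], ()), ([9], ()), ([7], ()), ([7], ()), ([6], ())]

Evaluation trace:
choose[5, 2] @ H2
  branch[0] choose=5:
    choose[6, 6, 5] @ H2
      branch[0] choose=6:
        H0 returns [10]
        H1 returns ([10], ())
        H2 returns [([10], ())]
      branch[1] choose=6:
        H0 returns [10]
        H1 returns ([10], ())
        H2 returns [([10], ())]
      branch[2] choose=5:
        H0 returns [9]
        H1 returns ([9], ())
        H2 returns [([9], ())]
  branch[1] choose=2:
    choose[6, 6, 5] @ H2
      branch[0] choose=6:
        H0 returns [7]
        H1 returns ([7], ())
        H2 returns [([7], ())]
      branch[1] choose=6:
        H0 returns [7]
        H1 returns ([7], ())
        H2 returns [([7], ())]
      branch[2] choose=5:
        H0 returns [6]
        H1 returns ([6], ())
        H2 returns [([6], ())]
= [([10], ()), ([10], ()), ([9], ()), ([7], ()), ([7], ()), ([6], ())]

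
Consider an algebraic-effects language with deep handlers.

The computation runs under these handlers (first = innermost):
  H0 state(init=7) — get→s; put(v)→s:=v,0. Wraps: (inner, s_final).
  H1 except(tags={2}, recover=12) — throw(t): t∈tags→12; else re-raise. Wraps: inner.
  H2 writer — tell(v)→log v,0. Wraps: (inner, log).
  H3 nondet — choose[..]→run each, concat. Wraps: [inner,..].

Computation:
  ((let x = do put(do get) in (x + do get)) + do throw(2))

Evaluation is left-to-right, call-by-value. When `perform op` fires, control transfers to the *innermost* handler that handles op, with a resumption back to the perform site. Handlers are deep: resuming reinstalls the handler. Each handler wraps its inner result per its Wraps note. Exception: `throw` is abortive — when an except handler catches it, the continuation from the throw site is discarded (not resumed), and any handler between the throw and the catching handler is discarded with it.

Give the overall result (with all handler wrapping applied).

Step-by-step:
get @ H0 ⇒ 7
put(7) @ H0 ⇒ s:=7
get @ H0 ⇒ 7
throw(2) @ H1 caught ⇒ 12
H2 returns (12, ())
H3 returns [(12, ())]
= [(12, ())]

Answer: [(12, ())]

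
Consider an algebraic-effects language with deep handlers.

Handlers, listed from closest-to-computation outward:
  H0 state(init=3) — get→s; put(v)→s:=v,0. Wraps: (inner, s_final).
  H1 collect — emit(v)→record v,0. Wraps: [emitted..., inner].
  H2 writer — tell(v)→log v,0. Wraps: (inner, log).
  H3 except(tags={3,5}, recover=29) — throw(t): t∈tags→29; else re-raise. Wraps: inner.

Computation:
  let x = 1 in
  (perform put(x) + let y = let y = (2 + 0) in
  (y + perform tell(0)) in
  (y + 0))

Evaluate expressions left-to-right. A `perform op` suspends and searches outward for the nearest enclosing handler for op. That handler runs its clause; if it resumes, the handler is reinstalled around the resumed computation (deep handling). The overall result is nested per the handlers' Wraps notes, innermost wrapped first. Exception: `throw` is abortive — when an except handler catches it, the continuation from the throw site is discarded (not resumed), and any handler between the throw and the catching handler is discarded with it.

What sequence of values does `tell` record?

Answer: (0)

Working:
put(1) @ H0 ⇒ s:=1
tell(0) @ H2 ⇒ log+=0
H0 returns (2, 1)
H1 returns [(2, 1)]
H2 returns ([(2, 1)], (0))
H3 returns ([(2, 1)], (0))
= ([(2, 1)], (0))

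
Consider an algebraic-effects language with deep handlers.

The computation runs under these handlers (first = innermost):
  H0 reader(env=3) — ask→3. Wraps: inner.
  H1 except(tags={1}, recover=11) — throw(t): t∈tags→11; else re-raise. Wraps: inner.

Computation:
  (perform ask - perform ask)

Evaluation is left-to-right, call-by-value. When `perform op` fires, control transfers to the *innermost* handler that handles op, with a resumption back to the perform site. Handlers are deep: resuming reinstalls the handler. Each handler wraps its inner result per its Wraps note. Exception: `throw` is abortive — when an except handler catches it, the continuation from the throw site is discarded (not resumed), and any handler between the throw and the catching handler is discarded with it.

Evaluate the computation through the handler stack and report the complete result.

Working:
ask @ H0 ⇒ 3
ask @ H0 ⇒ 3
H0 returns 0
H1 returns 0
= 0

Answer: 0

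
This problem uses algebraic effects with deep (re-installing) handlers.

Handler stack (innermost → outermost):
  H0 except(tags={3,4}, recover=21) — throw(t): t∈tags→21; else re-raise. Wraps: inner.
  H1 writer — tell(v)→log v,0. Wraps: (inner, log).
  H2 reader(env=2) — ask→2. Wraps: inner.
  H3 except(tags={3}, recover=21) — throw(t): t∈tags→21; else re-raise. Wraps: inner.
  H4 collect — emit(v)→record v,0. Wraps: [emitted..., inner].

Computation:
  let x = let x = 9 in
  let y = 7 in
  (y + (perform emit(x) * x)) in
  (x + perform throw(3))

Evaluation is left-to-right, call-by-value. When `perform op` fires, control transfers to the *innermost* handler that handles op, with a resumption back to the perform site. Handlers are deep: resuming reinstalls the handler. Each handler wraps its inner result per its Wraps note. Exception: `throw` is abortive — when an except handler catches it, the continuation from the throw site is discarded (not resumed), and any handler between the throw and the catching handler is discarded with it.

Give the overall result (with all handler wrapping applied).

Evaluation trace:
emit(9) @ H4 ⇒ out+=9
throw(3) @ H0 caught ⇒ 21
H1 returns (21, ())
H2 returns (21, ())
H3 returns (21, ())
H4 returns [9, (21, ())]
= [9, (21, ())]

Answer: [9, (21, ())]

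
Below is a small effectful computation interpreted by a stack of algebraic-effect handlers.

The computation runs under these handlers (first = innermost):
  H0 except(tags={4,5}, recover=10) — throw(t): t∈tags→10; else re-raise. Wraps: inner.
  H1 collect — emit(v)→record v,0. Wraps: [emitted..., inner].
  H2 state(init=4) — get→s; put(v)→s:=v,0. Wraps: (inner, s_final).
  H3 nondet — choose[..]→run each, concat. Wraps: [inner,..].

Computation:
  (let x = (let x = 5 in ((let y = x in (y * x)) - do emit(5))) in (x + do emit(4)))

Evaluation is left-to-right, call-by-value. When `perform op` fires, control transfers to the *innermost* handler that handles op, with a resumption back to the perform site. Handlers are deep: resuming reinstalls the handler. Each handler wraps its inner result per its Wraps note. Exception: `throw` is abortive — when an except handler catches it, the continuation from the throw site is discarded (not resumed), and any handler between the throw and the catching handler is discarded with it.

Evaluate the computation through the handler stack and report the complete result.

Answer: [([5, 4, 25], 4)]

Evaluation trace:
emit(5) @ H1 ⇒ out+=5
emit(4) @ H1 ⇒ out+=4
H0 returns 25
H1 returns [5, 4, 25]
H2 returns ([5, 4, 25], 4)
H3 returns [([5, 4, 25], 4)]
= [([5, 4, 25], 4)]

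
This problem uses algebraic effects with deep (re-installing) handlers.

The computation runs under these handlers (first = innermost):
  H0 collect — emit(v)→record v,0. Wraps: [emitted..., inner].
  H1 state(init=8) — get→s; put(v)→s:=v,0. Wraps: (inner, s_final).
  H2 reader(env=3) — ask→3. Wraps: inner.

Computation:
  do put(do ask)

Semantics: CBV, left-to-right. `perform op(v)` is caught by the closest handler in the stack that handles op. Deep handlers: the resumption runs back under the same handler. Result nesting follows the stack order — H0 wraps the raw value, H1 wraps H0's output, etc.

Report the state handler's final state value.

Evaluation trace:
ask @ H2 ⇒ 3
put(3) @ H1 ⇒ s:=3
H0 returns [0]
H1 returns ([0], 3)
H2 returns ([0], 3)
= ([0], 3)

Answer: 3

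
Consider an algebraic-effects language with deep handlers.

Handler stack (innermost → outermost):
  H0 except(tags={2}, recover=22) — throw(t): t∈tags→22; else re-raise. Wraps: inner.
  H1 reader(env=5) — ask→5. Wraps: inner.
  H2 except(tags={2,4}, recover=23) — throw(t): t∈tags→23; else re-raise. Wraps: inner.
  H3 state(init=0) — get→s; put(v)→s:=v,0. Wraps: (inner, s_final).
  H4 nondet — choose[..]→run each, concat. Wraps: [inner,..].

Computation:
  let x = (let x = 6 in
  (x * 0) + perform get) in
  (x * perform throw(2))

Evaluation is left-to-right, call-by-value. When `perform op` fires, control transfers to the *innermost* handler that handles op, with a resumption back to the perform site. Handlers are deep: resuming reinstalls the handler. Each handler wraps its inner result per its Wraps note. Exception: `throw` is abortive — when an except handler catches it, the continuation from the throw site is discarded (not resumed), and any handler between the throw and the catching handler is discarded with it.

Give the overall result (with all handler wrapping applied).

Step-by-step:
get @ H3 ⇒ 0
throw(2) @ H0 caught ⇒ 22
H1 returns 22
H2 returns 22
H3 returns (22, 0)
H4 returns [(22, 0)]
= [(22, 0)]

Answer: [(22, 0)]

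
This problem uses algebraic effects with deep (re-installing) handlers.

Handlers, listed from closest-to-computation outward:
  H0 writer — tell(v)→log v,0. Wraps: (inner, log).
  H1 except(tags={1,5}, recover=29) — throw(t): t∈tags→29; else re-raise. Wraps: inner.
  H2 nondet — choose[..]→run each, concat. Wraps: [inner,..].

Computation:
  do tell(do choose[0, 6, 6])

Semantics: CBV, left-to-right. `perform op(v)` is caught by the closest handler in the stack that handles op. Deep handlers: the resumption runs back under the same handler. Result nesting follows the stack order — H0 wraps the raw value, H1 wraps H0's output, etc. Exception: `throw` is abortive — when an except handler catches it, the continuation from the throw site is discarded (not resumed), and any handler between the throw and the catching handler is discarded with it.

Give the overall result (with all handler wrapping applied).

Evaluation trace:
choose[0, 6, 6] @ H2
  branch[0] choose=0:
    tell(0) @ H0 ⇒ log+=0
    H0 returns (0, (0))
    H1 returns (0, (0))
    H2 returns [(0, (0))]
  branch[1] choose=6:
    tell(6) @ H0 ⇒ log+=6
    H0 returns (0, (6))
    H1 returns (0, (6))
    H2 returns [(0, (6))]
  branch[2] choose=6:
    tell(6) @ H0 ⇒ log+=6
    H0 returns (0, (6))
    H1 returns (0, (6))
    H2 returns [(0, (6))]
= [(0, (0)), (0, (6)), (0, (6))]

Answer: [(0, (0)), (0, (6)), (0, (6))]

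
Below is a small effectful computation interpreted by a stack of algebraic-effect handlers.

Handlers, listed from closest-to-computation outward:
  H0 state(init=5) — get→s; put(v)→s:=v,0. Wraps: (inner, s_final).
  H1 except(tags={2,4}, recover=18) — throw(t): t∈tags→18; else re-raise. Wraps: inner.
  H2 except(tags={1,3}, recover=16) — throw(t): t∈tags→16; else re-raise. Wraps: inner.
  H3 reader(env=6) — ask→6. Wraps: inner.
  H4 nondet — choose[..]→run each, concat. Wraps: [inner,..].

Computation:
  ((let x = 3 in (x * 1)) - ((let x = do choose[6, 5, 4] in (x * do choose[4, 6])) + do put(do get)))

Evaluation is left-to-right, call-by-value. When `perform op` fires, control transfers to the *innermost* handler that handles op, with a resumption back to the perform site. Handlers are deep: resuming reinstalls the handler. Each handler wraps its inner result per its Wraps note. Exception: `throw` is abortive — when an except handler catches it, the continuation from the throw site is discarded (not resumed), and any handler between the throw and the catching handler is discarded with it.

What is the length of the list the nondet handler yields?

Answer: 6

Working:
choose[6, 5, 4] @ H4
  branch[0] choose=6:
    choose[4, 6] @ H4
      branch[0] choose=4:
        get @ H0 ⇒ 5
        put(5) @ H0 ⇒ s:=5
        H0 returns (-21, 5)
        H1 returns (-21, 5)
        H2 returns (-21, 5)
        H3 returns (-21, 5)
        H4 returns [(-21, 5)]
      branch[1] choose=6:
        get @ H0 ⇒ 5
        put(5) @ H0 ⇒ s:=5
        H0 returns (-33, 5)
        H1 returns (-33, 5)
        H2 returns (-33, 5)
        H3 returns (-33, 5)
        H4 returns [(-33, 5)]
  branch[1] choose=5:
    choose[4, 6] @ H4
      branch[0] choose=4:
        get @ H0 ⇒ 5
        put(5) @ H0 ⇒ s:=5
        H0 returns (-17, 5)
        H1 returns (-17, 5)
        H2 returns (-17, 5)
        H3 returns (-17, 5)
        H4 returns [(-17, 5)]
      branch[1] choose=6:
        get @ H0 ⇒ 5
        put(5) @ H0 ⇒ s:=5
        H0 returns (-27, 5)
        H1 returns (-27, 5)
        H2 returns (-27, 5)
        H3 returns (-27, 5)
        H4 returns [(-27, 5)]
  branch[2] choose=4:
    choose[4, 6] @ H4
      branch[0] choose=4:
        get @ H0 ⇒ 5
        put(5) @ H0 ⇒ s:=5
        H0 returns (-13, 5)
        H1 returns (-13, 5)
        H2 returns (-13, 5)
        H3 returns (-13, 5)
        H4 returns [(-13, 5)]
      branch[1] choose=6:
        get @ H0 ⇒ 5
        put(5) @ H0 ⇒ s:=5
        H0 returns (-21, 5)
        H1 returns (-21, 5)
        H2 returns (-21, 5)
        H3 returns (-21, 5)
        H4 returns [(-21, 5)]
= [(-21, 5), (-33, 5), (-17, 5), (-27, 5), (-13, 5), (-21, 5)]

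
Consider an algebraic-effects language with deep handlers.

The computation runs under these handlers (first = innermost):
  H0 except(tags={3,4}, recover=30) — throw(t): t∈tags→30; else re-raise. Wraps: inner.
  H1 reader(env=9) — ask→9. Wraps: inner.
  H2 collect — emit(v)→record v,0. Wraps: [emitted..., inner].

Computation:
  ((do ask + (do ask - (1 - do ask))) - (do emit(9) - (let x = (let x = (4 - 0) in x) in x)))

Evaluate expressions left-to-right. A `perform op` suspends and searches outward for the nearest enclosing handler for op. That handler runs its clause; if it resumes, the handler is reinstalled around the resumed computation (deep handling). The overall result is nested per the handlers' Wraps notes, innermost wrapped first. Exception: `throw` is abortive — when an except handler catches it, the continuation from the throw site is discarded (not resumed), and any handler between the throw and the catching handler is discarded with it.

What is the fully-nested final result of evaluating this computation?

Answer: [9, 30]

Step-by-step:
ask @ H1 ⇒ 9
ask @ H1 ⇒ 9
ask @ H1 ⇒ 9
emit(9) @ H2 ⇒ out+=9
H0 returns 30
H1 returns 30
H2 returns [9, 30]
= [9, 30]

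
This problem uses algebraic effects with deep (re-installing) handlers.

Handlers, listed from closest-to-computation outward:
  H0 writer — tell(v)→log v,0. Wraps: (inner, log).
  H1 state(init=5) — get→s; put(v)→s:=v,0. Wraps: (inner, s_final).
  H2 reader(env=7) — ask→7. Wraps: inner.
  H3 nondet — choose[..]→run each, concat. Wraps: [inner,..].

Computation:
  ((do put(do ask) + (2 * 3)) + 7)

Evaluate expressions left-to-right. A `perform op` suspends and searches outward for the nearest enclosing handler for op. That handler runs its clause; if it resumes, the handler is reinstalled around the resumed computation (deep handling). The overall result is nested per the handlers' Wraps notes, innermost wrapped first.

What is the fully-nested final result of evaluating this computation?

Evaluation trace:
ask @ H2 ⇒ 7
put(7) @ H1 ⇒ s:=7
H0 returns (13, ())
H1 returns ((13, ()), 7)
H2 returns ((13, ()), 7)
H3 returns [((13, ()), 7)]
= [((13, ()), 7)]

Answer: [((13, ()), 7)]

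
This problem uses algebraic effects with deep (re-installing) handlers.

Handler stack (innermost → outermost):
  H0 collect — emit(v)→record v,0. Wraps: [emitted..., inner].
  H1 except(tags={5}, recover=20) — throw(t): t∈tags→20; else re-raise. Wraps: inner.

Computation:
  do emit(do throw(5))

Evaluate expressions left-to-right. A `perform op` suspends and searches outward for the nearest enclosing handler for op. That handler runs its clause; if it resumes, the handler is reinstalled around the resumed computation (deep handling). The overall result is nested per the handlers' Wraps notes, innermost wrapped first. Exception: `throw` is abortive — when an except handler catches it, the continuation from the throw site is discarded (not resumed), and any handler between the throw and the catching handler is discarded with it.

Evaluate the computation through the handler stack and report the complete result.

Evaluation trace:
throw(5) @ H1 caught ⇒ 20
= 20

Answer: 20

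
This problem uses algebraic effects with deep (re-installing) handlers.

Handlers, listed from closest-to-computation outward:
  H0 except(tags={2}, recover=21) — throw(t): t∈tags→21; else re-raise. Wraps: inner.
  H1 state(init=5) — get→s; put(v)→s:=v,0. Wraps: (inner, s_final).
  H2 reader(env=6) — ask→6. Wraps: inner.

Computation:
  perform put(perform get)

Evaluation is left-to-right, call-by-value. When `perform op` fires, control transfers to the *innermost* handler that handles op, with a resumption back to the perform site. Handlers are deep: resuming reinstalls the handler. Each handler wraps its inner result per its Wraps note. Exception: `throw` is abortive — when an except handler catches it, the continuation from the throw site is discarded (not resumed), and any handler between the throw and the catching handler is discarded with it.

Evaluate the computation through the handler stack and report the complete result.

Answer: (0, 5)

Working:
get @ H1 ⇒ 5
put(5) @ H1 ⇒ s:=5
H0 returns 0
H1 returns (0, 5)
H2 returns (0, 5)
= (0, 5)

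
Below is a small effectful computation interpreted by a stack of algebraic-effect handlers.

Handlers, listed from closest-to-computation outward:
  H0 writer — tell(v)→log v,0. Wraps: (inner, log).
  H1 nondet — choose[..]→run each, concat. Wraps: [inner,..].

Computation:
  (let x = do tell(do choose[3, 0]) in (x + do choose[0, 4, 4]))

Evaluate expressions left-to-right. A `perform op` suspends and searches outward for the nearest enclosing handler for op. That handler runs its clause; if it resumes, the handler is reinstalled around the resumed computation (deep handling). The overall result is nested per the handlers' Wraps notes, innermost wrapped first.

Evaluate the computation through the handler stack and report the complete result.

Step-by-step:
choose[3, 0] @ H1
  branch[0] choose=3:
    tell(3) @ H0 ⇒ log+=3
    choose[0, 4, 4] @ H1
      branch[0] choose=0:
        H0 returns (0, (3))
        H1 returns [(0, (3))]
      branch[1] choose=4:
        H0 returns (4, (3))
        H1 returns [(4, (3))]
      branch[2] choose=4:
        H0 returns (4, (3))
        H1 returns [(4, (3))]
  branch[1] choose=0:
    tell(0) @ H0 ⇒ log+=0
    choose[0, 4, 4] @ H1
      branch[0] choose=0:
        H0 returns (0, (0))
        H1 returns [(0, (0))]
      branch[1] choose=4:
        H0 returns (4, (0))
        H1 returns [(4, (0))]
      branch[2] choose=4:
        H0 returns (4, (0))
        H1 returns [(4, (0))]
= [(0, (3)), (4, (3)), (4, (3)), (0, (0)), (4, (0)), (4, (0))]

Answer: [(0, (3)), (4, (3)), (4, (3)), (0, (0)), (4, (0)), (4, (0))]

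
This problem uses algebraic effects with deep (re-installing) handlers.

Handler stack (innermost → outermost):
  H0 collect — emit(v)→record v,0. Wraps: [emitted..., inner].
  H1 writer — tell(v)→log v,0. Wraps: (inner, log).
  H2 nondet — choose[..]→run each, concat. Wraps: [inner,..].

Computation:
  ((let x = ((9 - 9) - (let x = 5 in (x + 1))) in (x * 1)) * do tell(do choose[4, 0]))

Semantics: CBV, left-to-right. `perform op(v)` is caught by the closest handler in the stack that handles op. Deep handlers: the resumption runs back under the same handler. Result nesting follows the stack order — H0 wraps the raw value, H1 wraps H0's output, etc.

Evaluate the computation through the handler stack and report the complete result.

Evaluation trace:
choose[4, 0] @ H2
  branch[0] choose=4:
    tell(4) @ H1 ⇒ log+=4
    H0 returns [0]
    H1 returns ([0], (4))
    H2 returns [([0], (4))]
  branch[1] choose=0:
    tell(0) @ H1 ⇒ log+=0
    H0 returns [0]
    H1 returns ([0], (0))
    H2 returns [([0], (0))]
= [([0], (4)), ([0], (0))]

Answer: [([0], (4)), ([0], (0))]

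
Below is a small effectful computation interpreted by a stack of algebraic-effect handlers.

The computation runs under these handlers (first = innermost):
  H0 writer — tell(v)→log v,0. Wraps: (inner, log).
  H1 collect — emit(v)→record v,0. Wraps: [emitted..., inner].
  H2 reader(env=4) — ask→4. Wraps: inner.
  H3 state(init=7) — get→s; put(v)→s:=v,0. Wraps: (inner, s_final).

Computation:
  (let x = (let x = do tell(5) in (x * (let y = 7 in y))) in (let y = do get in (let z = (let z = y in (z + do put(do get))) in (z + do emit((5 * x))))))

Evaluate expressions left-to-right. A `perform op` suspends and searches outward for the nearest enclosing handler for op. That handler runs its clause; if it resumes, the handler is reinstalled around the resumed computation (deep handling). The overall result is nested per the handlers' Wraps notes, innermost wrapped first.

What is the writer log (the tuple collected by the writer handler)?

Step-by-step:
tell(5) @ H0 ⇒ log+=5
get @ H3 ⇒ 7
get @ H3 ⇒ 7
put(7) @ H3 ⇒ s:=7
emit(0) @ H1 ⇒ out+=0
H0 returns (7, (5))
H1 returns [0, (7, (5))]
H2 returns [0, (7, (5))]
H3 returns ([0, (7, (5))], 7)
= ([0, (7, (5))], 7)

Answer: (5)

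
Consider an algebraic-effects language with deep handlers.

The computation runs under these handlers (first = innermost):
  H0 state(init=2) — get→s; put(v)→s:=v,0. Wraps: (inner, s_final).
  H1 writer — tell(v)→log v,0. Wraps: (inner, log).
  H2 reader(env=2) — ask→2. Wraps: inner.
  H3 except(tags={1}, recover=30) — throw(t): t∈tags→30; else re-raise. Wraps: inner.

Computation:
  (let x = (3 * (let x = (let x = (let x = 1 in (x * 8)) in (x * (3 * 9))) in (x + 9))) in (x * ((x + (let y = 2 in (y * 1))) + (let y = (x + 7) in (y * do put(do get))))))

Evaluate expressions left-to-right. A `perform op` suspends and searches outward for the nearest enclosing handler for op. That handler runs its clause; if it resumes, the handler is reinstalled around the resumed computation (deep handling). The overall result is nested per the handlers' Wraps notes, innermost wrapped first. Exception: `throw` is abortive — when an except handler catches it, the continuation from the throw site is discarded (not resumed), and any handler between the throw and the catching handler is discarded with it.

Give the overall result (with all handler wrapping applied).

Working:
get @ H0 ⇒ 2
put(2) @ H0 ⇒ s:=2
H0 returns (456975, 2)
H1 returns ((456975, 2), ())
H2 returns ((456975, 2), ())
H3 returns ((456975, 2), ())
= ((456975, 2), ())

Answer: ((456975, 2), ())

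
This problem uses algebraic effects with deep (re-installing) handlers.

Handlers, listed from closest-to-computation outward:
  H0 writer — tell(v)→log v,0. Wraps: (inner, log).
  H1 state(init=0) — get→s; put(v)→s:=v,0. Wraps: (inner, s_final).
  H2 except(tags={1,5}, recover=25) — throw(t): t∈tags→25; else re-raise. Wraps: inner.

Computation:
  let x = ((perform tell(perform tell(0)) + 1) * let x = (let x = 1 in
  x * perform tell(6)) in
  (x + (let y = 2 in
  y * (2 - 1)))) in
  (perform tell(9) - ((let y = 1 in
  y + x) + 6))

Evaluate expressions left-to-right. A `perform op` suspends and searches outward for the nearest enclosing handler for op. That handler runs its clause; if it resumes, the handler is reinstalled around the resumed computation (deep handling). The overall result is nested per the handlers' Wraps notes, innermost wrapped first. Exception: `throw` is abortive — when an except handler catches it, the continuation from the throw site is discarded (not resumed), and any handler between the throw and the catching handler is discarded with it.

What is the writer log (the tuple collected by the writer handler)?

Answer: (0, 0, 6, 9)

Working:
tell(0) @ H0 ⇒ log+=0
tell(0) @ H0 ⇒ log+=0
tell(6) @ H0 ⇒ log+=6
tell(9) @ H0 ⇒ log+=9
H0 returns (-9, (0, 0, 6, 9))
H1 returns ((-9, (0, 0, 6, 9)), 0)
H2 returns ((-9, (0, 0, 6, 9)), 0)
= ((-9, (0, 0, 6, 9)), 0)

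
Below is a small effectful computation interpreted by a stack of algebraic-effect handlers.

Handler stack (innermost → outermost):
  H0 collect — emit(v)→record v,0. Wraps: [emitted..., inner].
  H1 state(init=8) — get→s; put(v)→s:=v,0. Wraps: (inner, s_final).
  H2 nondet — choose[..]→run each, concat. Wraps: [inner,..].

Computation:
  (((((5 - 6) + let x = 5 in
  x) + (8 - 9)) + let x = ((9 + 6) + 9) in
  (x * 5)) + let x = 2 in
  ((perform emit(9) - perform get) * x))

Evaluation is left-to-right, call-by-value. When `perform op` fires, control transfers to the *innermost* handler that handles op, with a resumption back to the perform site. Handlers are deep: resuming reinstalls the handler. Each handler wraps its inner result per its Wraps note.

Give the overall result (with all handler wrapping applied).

Step-by-step:
emit(9) @ H0 ⇒ out+=9
get @ H1 ⇒ 8
H0 returns [9, 107]
H1 returns ([9, 107], 8)
H2 returns [([9, 107], 8)]
= [([9, 107], 8)]

Answer: [([9, 107], 8)]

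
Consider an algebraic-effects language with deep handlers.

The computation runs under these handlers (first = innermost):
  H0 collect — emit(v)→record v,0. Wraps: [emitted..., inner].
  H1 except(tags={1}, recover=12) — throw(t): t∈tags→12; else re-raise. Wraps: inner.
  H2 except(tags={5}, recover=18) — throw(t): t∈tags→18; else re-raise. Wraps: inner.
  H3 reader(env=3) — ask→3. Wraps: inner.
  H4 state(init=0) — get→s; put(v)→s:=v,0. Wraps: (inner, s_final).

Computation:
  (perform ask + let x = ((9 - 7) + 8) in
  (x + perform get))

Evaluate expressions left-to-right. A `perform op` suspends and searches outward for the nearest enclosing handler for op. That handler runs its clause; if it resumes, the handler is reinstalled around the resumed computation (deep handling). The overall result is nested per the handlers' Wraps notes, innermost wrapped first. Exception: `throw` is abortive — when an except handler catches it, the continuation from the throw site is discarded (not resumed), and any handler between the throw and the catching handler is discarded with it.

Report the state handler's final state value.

Answer: 0

Step-by-step:
ask @ H3 ⇒ 3
get @ H4 ⇒ 0
H0 returns [13]
H1 returns [13]
H2 returns [13]
H3 returns [13]
H4 returns ([13], 0)
= ([13], 0)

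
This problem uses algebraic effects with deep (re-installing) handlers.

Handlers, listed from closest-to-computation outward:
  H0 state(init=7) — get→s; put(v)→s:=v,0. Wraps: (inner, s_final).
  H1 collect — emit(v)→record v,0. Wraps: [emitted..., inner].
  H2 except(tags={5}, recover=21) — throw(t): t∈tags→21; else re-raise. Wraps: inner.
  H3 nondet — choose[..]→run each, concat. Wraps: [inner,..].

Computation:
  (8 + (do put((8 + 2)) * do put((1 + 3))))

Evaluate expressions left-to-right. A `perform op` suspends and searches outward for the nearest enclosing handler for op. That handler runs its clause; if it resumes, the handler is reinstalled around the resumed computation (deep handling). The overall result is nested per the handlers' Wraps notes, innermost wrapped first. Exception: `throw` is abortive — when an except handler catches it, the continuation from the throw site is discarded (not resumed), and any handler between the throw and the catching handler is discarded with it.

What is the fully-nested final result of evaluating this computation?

Answer: [[(8, 4)]]

Step-by-step:
put(10) @ H0 ⇒ s:=10
put(4) @ H0 ⇒ s:=4
H0 returns (8, 4)
H1 returns [(8, 4)]
H2 returns [(8, 4)]
H3 returns [[(8, 4)]]
= [[(8, 4)]]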